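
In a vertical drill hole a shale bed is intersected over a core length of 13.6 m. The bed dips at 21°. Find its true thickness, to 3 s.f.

True thickness t = h · cos(dip) = 13.6 × cos 21°
t = 13.6 × 0.9336 = 12.697 m

12.7 m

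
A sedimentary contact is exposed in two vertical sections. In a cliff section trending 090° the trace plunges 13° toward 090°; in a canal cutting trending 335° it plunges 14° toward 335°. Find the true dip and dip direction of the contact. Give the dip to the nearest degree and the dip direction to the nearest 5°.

The two traces are lines in the plane: v₁ = (sin 90°·cos 13°, cos 90°·cos 13°, −sin 13°), v₂ = (sin 335°·cos 14°, cos 335°·cos 14°, −sin 14°).
Cross product v₁ × v₂ gives the pole to the plane: n ∝ (0.198, 0.328, 0.857).
True dip = arccos(n_z / |n|) = arccos(0.9129) = 24.1°.
The horizontal component of n points toward azimuth atan2(n_x, n_y) = 31°, the dip direction.

true dip 24°, dip direction 030°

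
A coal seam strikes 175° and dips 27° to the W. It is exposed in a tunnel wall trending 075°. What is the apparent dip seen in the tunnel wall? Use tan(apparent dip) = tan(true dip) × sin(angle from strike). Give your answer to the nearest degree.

The section lies 80° from the strike.
tan(apparent dip) = tan 27° · sin 80° = 0.5018
apparent dip = arctan 0.5018 = 26.65°

27°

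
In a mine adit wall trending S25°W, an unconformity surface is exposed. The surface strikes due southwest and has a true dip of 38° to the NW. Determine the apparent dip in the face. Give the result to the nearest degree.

15°

Angle between strike (due southwest) and section (S25°W): β = 20°.
tan α = tan 38° × sin 20° = 0.7813 × 0.3420 = 0.2672
α = arctan(0.2672) = 14.96°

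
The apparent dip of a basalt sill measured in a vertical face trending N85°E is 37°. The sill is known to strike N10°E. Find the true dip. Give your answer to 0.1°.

The section is 75° from the strike.
tan δ = tan α / sin β = tan 37° / sin 75° = 0.7536 / 0.9659 = 0.7801
δ = arctan(0.7801) = 37.96°

38.0°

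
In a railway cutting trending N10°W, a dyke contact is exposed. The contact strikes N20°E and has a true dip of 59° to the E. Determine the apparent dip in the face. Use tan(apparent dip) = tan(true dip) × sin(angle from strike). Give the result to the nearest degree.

40°

Angle between strike (N20°E) and section (N10°W): β = 30°.
tan α = tan 59° × sin 30° = 1.6643 × 0.5000 = 0.8321
apparent dip = arctan 0.8321 = 39.77°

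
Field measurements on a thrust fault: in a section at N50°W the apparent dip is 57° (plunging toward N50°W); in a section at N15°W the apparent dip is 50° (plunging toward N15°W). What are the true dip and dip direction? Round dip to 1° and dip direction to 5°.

Each apparent-dip line lies in the plane. As unit vectors (x east, y north, z up), v₁ plunges 57°→N50°W and v₂ plunges 50°→N15°W.
n = v₁ × v₂ = (-0.253, 0.180, 0.201) (taken with n_z > 0).
tan δ = √(n_x²+n_y²)/n_z = 0.310/0.201, so δ = 57.1°.
The horizontal component of n points toward azimuth atan2(n_x, n_y) = 305°, the dip direction.

true dip 57°, dip direction 305°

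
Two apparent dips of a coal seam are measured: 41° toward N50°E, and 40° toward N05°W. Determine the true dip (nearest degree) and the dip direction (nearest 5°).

true dip 44°, dip direction 025°

The two traces are lines in the plane: v₁ = (sin 50°·cos 41°, cos 50°·cos 41°, −sin 41°), v₂ = (sin 355°·cos 40°, cos 355°·cos 40°, −sin 40°).
n = v₁ × v₂ = (0.189, 0.415, 0.474) (taken with n_z > 0).
Dip δ = arctan(|n_h|/n_z) = arctan(0.456/0.474) = 43.9°.
The horizontal component of n points toward azimuth atan2(n_x, n_y) = 24°, the dip direction.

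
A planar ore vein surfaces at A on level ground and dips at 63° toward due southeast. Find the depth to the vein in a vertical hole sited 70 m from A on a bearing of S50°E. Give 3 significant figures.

137 m

The hole lies 5° from the dip direction, so the down-dip offset is 70 × cos 5° = 69.73 m.
Depth = down-dip offset × tan(dip) = 69.73 × tan 63° = 69.73 × 1.9626
Depth = 136.86 m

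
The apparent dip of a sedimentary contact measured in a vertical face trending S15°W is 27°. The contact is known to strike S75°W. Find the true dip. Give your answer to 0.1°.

30.5°

The section is 60° from the strike.
tan δ = tan α / sin β = tan 27° / sin 60° = 0.5095 / 0.8660 = 0.5883
true dip = arctan 0.5883 = 30.47°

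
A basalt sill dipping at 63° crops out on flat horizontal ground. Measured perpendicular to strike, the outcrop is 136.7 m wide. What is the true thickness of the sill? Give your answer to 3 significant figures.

122 m

True thickness t = w · sin(dip) = 136.7 × sin 63°
t = 136.7 × 0.8910 = 121.801 m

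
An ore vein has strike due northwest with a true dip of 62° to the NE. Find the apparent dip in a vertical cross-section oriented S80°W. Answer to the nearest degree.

The strike is due northwest and the section trends S80°W; the acute angle between them is β = 55°.
tan(apparent dip) = tan 62° · sin 55° = 1.5406
α = arctan(1.5406) = 57.01°

57°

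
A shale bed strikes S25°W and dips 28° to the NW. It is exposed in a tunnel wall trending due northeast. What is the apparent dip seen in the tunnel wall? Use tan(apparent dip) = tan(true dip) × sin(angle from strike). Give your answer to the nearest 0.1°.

10.3°

Angle between strike (S25°W) and section (due northeast): β = 20°.
tan α = tan 28° × sin 20° = 0.5317 × 0.3420 = 0.1819
apparent dip = arctan 0.1819 = 10.31°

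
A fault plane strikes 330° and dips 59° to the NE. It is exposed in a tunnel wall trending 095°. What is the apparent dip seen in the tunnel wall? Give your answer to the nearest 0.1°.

53.7°

The section lies 55° from the strike.
tan(apparent dip) = tan 59° · sin 55° = 1.3633
apparent dip = arctan 1.3633 = 53.74°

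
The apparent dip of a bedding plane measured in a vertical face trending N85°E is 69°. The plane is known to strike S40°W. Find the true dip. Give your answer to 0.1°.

β = acute angle between strike S40°W and section N85°E = 45°.
tan δ = tan α / sin β = tan 69° / sin 45° = 2.6051 / 0.7071 = 3.6842
true dip = arctan 3.6842 = 74.81°

74.8°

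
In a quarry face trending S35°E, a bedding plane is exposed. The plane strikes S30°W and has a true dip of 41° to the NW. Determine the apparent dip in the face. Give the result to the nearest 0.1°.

38.2°

Angle between strike (S30°W) and section (S35°E): β = 65°.
tan α = tan 41° × sin 65° = 0.8693 × 0.9063 = 0.7878
α = arctan(0.7878) = 38.23°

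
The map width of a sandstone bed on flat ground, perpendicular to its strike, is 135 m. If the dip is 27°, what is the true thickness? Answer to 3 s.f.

True thickness t = w · sin(dip) = 135 × sin 27°
t = 135 × 0.4540 = 61.289 m

61.3 m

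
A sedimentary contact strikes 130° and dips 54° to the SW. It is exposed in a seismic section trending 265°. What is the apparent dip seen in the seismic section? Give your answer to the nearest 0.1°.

The section lies 45° from the strike.
tan α = tan 54° × sin 45° = 1.3764 × 0.7071 = 0.9732
α = arctan(0.9732) = 44.22°

44.2°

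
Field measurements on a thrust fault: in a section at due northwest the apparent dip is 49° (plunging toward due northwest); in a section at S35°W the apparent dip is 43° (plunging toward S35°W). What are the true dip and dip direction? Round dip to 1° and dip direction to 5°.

true dip 58°, dip direction 270°

Represent each trace as a vector plunging at its apparent dip toward its trend (east-north-up frame): v₁ = (-0.464, 0.464, -0.755), v₂ = (-0.419, -0.599, -0.682).
The plane normal is n = v₁ × v₂ ∝ (-0.769, 0.000, 0.473).
tan δ = √(n_x²+n_y²)/n_z = 0.769/0.473, so δ = 58.4°.
Dip direction = azimuth of (n_x, n_y) = atan2(-0.769, 0.000) = 270°.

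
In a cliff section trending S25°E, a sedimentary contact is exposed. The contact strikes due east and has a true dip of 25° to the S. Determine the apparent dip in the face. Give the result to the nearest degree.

23°

The strike is due east and the section trends S25°E; the acute angle between them is β = 65°.
tan(apparent dip) = tan 25° · sin 65° = 0.4226
α = arctan(0.4226) = 22.91°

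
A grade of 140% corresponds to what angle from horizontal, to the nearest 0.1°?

tan θ = 140/100 = 1.4000
θ = arctan(1.4000) = 54.46°

54.5°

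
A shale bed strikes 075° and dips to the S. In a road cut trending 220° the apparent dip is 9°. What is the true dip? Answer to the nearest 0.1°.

15.4°

The section is 35° from the strike.
tan δ = tan α / sin β = tan 9° / sin 35° = 0.1584 / 0.5736 = 0.2761
δ = arctan(0.2761) = 15.44°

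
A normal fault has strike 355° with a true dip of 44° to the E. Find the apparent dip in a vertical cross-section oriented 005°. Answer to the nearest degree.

10°

The section lies 10° from the strike.
tan α = tan 44° × sin 10° = 0.9657 × 0.1736 = 0.1677
apparent dip = arctan 0.1677 = 9.52°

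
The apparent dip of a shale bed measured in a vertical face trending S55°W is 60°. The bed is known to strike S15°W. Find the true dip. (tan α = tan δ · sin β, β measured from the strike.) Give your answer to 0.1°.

β = acute angle between strike S15°W and section S55°W = 40°.
tan(true dip) = tan 60° / sin 40° = 2.6946
δ = arctan(2.6946) = 69.64°

69.6°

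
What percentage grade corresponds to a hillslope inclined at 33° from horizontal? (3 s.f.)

grade % = 100 × tan 33° = 100 × 0.6494

64.9%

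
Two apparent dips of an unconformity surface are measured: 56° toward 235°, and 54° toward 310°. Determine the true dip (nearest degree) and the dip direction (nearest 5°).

The two traces are lines in the plane: v₁ = (sin 235°·cos 56°, cos 235°·cos 56°, −sin 56°), v₂ = (sin 310°·cos 54°, cos 310°·cos 54°, −sin 54°).
Cross product v₁ × v₂ gives the pole to the plane: n ∝ (-0.573, -0.003, 0.317).
Dip δ = arctan(|n_h|/n_z) = arctan(0.573/0.317) = 61.0°.
Dip direction = azimuth of (n_x, n_y) = atan2(-0.573, -0.003) = 270°.

true dip 61°, dip direction 270°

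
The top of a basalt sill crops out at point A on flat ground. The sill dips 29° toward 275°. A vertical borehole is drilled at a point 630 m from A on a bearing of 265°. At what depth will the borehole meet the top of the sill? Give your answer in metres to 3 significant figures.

The hole lies 10° from the dip direction, so the down-dip offset is 630 × cos 10° = 620.43 m.
Depth = down-dip offset × tan(dip) = 620.43 × tan 29° = 620.43 × 0.5543
Depth = 343.91 m

344 m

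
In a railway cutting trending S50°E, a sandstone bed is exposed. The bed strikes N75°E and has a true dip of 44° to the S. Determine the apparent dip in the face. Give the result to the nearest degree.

Angle between strike (N75°E) and section (S50°E): β = 55°.
tan α = tan 44° × sin 55° = 0.9657 × 0.8192 = 0.7910
apparent dip = arctan 0.7910 = 38.35°

38°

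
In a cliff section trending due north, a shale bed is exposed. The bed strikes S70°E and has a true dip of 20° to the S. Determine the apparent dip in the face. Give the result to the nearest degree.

19°

Angle between strike (S70°E) and section (due north): β = 70°.
tan(apparent dip) = tan 20° · sin 70° = 0.3420
α = arctan(0.3420) = 18.88°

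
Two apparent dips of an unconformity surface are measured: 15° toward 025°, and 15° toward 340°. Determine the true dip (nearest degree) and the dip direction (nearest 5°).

Represent each trace as a vector plunging at its apparent dip toward its trend (east-north-up frame): v₁ = (0.408, 0.875, -0.259), v₂ = (-0.330, 0.908, -0.259).
n = v₁ × v₂ = (0.008, 0.191, 0.660) (taken with n_z > 0).
tan δ = √(n_x²+n_y²)/n_z = 0.191/0.660, so δ = 16.2°.
Dip direction = azimuth of (n_x, n_y) = atan2(0.008, 0.191) = 3°.

true dip 16°, dip direction 005°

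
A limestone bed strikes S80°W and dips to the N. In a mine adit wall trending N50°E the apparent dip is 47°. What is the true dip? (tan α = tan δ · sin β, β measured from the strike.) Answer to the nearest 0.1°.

65.0°

β = acute angle between strike S80°W and section N50°E = 30°.
tan(true dip) = tan 47° / sin 30° = 2.1447
true dip = arctan 2.1447 = 65.00°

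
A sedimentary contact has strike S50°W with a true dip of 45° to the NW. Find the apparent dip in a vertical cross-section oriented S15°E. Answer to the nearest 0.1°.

42.2°

The section lies 65° from the strike.
tan(apparent dip) = tan 45° · sin 65° = 0.9063
apparent dip = arctan 0.9063 = 42.19°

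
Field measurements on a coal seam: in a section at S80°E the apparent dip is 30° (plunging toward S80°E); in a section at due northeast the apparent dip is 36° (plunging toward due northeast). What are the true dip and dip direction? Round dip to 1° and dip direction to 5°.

Represent each trace as a vector plunging at its apparent dip toward its trend (east-north-up frame): v₁ = (0.853, -0.150, -0.500), v₂ = (0.572, 0.572, -0.588).
n = v₁ × v₂ = (0.374, 0.215, 0.574) (taken with n_z > 0).
tan δ = √(n_x²+n_y²)/n_z = 0.432/0.574, so δ = 37.0°.
Dip direction = azimuth of (n_x, n_y) = atan2(0.374, 0.215) = 60°.

true dip 37°, dip direction 060°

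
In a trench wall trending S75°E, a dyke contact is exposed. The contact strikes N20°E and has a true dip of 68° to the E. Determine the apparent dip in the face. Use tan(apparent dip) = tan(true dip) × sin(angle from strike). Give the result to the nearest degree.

Angle between strike (N20°E) and section (S75°E): β = 85°.
tan α = tan 68° × sin 85° = 2.4751 × 0.9962 = 2.4657
α = arctan(2.4657) = 67.92°

68°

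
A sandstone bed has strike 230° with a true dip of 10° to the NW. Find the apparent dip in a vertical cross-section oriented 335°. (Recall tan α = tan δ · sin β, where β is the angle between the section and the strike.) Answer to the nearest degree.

The section lies 75° from the strike.
tan(apparent dip) = tan 10° · sin 75° = 0.1703
apparent dip = arctan 0.1703 = 9.67°

10°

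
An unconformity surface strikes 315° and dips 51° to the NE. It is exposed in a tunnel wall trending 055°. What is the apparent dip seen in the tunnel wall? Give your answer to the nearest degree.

Angle between strike (315°) and section (055°): β = 80°.
tan α = tan 51° × sin 80° = 1.2349 × 0.9848 = 1.2161
apparent dip = arctan 1.2161 = 50.57°

51°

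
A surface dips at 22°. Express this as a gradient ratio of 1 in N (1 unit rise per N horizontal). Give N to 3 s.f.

1 : N means tan θ = 1/N, so N = 1/tan 22° = 1/0.4040

1 in 2.48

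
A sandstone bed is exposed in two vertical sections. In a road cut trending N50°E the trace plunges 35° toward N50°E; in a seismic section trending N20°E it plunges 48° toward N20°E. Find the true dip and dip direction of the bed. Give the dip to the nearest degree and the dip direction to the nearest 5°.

Each apparent-dip line lies in the plane. As unit vectors (x east, y north, z up), v₁ plunges 35°→N50°E and v₂ plunges 48°→N20°E.
The plane normal is n = v₁ × v₂ ∝ (-0.031, 0.335, 0.274).
tan δ = √(n_x²+n_y²)/n_z = 0.336/0.274, so δ = 50.8°.
The horizontal component of n points toward azimuth atan2(n_x, n_y) = 355°, the dip direction.

true dip 51°, dip direction 355°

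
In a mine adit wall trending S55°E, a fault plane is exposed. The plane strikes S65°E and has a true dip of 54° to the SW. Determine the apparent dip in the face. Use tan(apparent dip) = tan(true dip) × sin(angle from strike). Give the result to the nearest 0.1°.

13.4°

The strike is S65°E and the section trends S55°E; the acute angle between them is β = 10°.
tan(apparent dip) = tan 54° · sin 10° = 0.2390
α = arctan(0.2390) = 13.44°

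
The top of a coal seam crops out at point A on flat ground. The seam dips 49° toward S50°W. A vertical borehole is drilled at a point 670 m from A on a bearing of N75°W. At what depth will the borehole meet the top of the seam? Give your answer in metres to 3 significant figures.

442 m

The hole lies 55° from the dip direction, so the down-dip offset is 670 × cos 55° = 384.30 m.
Depth = down-dip offset × tan(dip) = 384.30 × tan 49° = 384.30 × 1.1504
Depth = 442.08 m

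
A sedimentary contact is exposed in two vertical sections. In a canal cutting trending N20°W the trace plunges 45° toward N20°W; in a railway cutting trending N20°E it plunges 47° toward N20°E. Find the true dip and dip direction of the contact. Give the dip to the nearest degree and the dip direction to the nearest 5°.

true dip 48°, dip direction 005°

The two traces are lines in the plane: v₁ = (sin 340°·cos 45°, cos 340°·cos 45°, −sin 45°), v₂ = (sin 20°·cos 47°, cos 20°·cos 47°, −sin 47°).
Cross product v₁ × v₂ gives the pole to the plane: n ∝ (0.033, 0.342, 0.310).
Dip δ = arctan(|n_h|/n_z) = arctan(0.343/0.310) = 47.9°.
The horizontal component of n points toward azimuth atan2(n_x, n_y) = 5°, the dip direction.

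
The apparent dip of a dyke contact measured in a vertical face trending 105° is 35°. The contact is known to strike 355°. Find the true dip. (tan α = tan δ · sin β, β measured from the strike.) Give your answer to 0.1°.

β = acute angle between strike 355° and section 105° = 70°.
tan(true dip) = tan 35° / sin 70° = 0.7451
true dip = arctan 0.7451 = 36.69°

36.7°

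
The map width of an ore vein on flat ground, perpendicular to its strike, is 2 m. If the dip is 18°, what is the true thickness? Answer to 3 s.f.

0.618 m

True thickness t = w · sin(dip) = 2 × sin 18°
t = 2 × 0.3090 = 0.618 m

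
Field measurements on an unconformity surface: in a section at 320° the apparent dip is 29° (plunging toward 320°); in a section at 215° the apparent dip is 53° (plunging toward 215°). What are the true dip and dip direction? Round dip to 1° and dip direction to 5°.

true dip 58°, dip direction 250°

Represent each trace as a vector plunging at its apparent dip toward its trend (east-north-up frame): v₁ = (-0.562, 0.670, -0.485), v₂ = (-0.345, -0.493, -0.799).
n = v₁ × v₂ = (-0.774, -0.282, 0.508) (taken with n_z > 0).
tan δ = √(n_x²+n_y²)/n_z = 0.824/0.508, so δ = 58.3°.
Dip direction = azimuth of (n_x, n_y) = atan2(-0.774, -0.282) = 250°.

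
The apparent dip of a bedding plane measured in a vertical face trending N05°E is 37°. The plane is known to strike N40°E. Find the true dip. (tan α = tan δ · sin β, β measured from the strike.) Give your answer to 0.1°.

52.7°

The section is 35° from the strike.
tan(true dip) = tan 37° / sin 35° = 1.3138
δ = arctan(1.3138) = 52.72°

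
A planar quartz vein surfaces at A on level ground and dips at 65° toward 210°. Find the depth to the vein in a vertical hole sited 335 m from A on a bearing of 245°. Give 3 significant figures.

588 m

The hole lies 35° from the dip direction, so the down-dip offset is 335 × cos 35° = 274.42 m.
Depth = down-dip offset × tan(dip) = 274.42 × tan 65° = 274.42 × 2.1445
Depth = 588.49 m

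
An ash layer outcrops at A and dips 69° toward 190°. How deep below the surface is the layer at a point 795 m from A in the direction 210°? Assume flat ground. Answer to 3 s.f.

The hole lies 20° from the dip direction, so the down-dip offset is 795 × cos 20° = 747.06 m.
Depth = down-dip offset × tan(dip) = 747.06 × tan 69° = 747.06 × 2.6051
Depth = 1946.15 m

1950 m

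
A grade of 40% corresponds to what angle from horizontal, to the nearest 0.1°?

tan θ = 40/100 = 0.4000
θ = arctan(0.4000) = 21.80°

21.8°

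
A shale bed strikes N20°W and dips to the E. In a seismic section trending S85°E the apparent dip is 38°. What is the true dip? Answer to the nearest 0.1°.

40.8°

The section is 65° from the strike.
tan(true dip) = tan 38° / sin 65° = 0.8621
true dip = arctan 0.8621 = 40.76°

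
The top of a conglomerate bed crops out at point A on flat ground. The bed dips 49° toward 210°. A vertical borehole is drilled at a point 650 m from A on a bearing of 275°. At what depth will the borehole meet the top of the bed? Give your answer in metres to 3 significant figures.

The hole lies 65° from the dip direction, so the down-dip offset is 650 × cos 65° = 274.70 m.
Depth = down-dip offset × tan(dip) = 274.70 × tan 49° = 274.70 × 1.1504
Depth = 316.01 m

316 m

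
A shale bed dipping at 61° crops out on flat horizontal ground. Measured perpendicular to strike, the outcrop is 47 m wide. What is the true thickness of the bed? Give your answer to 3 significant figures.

41.1 m

True thickness t = w · sin(dip) = 47 × sin 61°
t = 47 × 0.8746 = 41.107 m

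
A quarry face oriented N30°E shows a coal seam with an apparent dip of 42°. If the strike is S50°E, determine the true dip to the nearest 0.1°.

42.4°

The section is 80° from the strike.
tan δ = tan α / sin β = tan 42° / sin 80° = 0.9004 / 0.9848 = 0.9143
true dip = arctan 0.9143 = 42.44°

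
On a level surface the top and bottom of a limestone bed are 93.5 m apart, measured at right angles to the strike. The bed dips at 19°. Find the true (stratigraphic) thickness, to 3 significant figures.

True thickness t = w · sin(dip) = 93.5 × sin 19°
t = 93.5 × 0.3256 = 30.441 m

30.4 m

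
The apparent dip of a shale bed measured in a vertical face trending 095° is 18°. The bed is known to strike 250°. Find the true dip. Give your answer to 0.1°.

37.6°

The section is 25° from the strike.
tan δ = tan α / sin β = tan 18° / sin 25° = 0.3249 / 0.4226 = 0.7688
true dip = arctan 0.7688 = 37.55°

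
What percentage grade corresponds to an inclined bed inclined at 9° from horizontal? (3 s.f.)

grade % = 100 × tan 9° = 100 × 0.1584

15.8%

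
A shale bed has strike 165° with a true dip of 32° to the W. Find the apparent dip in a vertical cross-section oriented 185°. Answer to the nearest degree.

The section lies 20° from the strike.
tan(apparent dip) = tan 32° · sin 20° = 0.2137
α = arctan(0.2137) = 12.06°

12°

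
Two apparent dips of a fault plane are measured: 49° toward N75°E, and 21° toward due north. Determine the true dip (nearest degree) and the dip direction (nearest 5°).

true dip 49°, dip direction 070°

Represent each trace as a vector plunging at its apparent dip toward its trend (east-north-up frame): v₁ = (0.634, 0.170, -0.755), v₂ = (0.000, 0.934, -0.358).
The plane normal is n = v₁ × v₂ ∝ (0.644, 0.227, 0.592).
tan δ = √(n_x²+n_y²)/n_z = 0.683/0.592, so δ = 49.1°.
Dip direction = azimuth of (n_x, n_y) = atan2(0.644, 0.227) = 71°.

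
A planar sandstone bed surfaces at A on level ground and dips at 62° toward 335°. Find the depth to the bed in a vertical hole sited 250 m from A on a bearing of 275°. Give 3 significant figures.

235 m

The hole lies 60° from the dip direction, so the down-dip offset is 250 × cos 60° = 125.00 m.
Depth = down-dip offset × tan(dip) = 125.00 × tan 62° = 125.00 × 1.8807
Depth = 235.09 m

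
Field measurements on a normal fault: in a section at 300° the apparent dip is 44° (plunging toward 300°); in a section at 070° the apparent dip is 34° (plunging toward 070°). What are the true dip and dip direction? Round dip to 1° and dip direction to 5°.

true dip 63°, dip direction 000°

Represent each trace as a vector plunging at its apparent dip toward its trend (east-north-up frame): v₁ = (-0.623, 0.360, -0.695), v₂ = (0.779, 0.284, -0.559).
The plane normal is n = v₁ × v₂ ∝ (0.004, 0.890, 0.457).
True dip = arccos(n_z / |n|) = arccos(0.4568) = 62.8°.
The horizontal component of n points toward azimuth atan2(n_x, n_y) = 0°, the dip direction.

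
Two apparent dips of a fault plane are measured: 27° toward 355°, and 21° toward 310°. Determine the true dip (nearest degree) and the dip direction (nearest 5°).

Represent each trace as a vector plunging at its apparent dip toward its trend (east-north-up frame): v₁ = (-0.078, 0.888, -0.454), v₂ = (-0.715, 0.600, -0.358).
The plane normal is n = v₁ × v₂ ∝ (-0.046, 0.297, 0.588).
Dip δ = arctan(|n_h|/n_z) = arctan(0.300/0.588) = 27.0°.
The horizontal component of n points toward azimuth atan2(n_x, n_y) = 351°, the dip direction.

true dip 27°, dip direction 350°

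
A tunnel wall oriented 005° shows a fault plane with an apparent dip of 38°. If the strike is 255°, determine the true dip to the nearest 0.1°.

β = acute angle between strike 255° and section 005° = 70°.
tan(true dip) = tan 38° / sin 70° = 0.8314
δ = arctan(0.8314) = 39.74°

39.7°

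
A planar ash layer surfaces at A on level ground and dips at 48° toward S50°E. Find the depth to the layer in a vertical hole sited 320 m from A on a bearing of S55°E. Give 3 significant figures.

354 m

The hole lies 5° from the dip direction, so the down-dip offset is 320 × cos 5° = 318.78 m.
Depth = down-dip offset × tan(dip) = 318.78 × tan 48° = 318.78 × 1.1106
Depth = 354.04 m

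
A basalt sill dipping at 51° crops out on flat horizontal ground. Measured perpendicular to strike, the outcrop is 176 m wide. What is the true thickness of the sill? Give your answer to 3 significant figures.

True thickness t = w · sin(dip) = 176 × sin 51°
t = 176 × 0.7771 = 136.778 m

137 m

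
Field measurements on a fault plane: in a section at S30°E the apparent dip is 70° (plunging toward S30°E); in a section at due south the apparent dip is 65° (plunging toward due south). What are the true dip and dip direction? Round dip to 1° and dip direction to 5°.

true dip 70°, dip direction 140°

Each apparent-dip line lies in the plane. As unit vectors (x east, y north, z up), v₁ plunges 70°→S30°E and v₂ plunges 65°→due south.
n = v₁ × v₂ = (0.129, -0.155, 0.072) (taken with n_z > 0).
True dip = arccos(n_z / |n|) = arccos(0.3377) = 70.3°.
Dip direction = azimuth of (n_x, n_y) = atan2(0.129, -0.155) = 140°.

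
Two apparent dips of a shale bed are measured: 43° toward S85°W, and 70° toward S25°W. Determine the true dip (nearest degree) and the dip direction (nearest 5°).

The two traces are lines in the plane: v₁ = (sin 265°·cos 43°, cos 265°·cos 43°, −sin 43°), v₂ = (sin 205°·cos 70°, cos 205°·cos 70°, −sin 70°).
n = v₁ × v₂ = (-0.152, -0.586, 0.217) (taken with n_z > 0).
tan δ = √(n_x²+n_y²)/n_z = 0.605/0.217, so δ = 70.3°.
Dip direction = atan2(-0.152, -0.586) = 194° (azimuth of n's horizontal projection).

true dip 70°, dip direction 195°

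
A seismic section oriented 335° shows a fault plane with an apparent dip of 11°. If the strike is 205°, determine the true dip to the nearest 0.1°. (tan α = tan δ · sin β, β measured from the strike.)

The section is 50° from the strike.
tan(true dip) = tan 11° / sin 50° = 0.2537
δ = arctan(0.2537) = 14.24°

14.2°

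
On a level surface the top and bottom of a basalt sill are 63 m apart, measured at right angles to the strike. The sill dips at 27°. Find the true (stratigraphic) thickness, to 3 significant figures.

28.6 m

True thickness t = w · sin(dip) = 63 × sin 27°
t = 63 × 0.4540 = 28.601 m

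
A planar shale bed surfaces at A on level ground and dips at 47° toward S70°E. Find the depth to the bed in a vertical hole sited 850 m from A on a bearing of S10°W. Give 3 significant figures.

158 m

The hole lies 80° from the dip direction, so the down-dip offset is 850 × cos 80° = 147.60 m.
Depth = down-dip offset × tan(dip) = 147.60 × tan 47° = 147.60 × 1.0724
Depth = 158.28 m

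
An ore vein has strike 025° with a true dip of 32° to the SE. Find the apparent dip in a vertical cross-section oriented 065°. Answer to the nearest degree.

The strike is 025° and the section trends 065°; the acute angle between them is β = 40°.
tan α = tan 32° × sin 40° = 0.6249 × 0.6428 = 0.4017
apparent dip = arctan 0.4017 = 21.88°

22°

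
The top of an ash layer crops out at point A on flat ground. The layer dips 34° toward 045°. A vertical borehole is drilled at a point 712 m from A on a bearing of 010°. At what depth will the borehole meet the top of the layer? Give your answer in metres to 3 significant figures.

The hole lies 35° from the dip direction, so the down-dip offset is 712 × cos 35° = 583.24 m.
Depth = down-dip offset × tan(dip) = 583.24 × tan 34° = 583.24 × 0.6745
Depth = 393.40 m

393 m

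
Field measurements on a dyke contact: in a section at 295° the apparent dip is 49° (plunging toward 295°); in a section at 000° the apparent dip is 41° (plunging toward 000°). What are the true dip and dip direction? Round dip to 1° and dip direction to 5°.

true dip 51°, dip direction 315°

Each apparent-dip line lies in the plane. As unit vectors (x east, y north, z up), v₁ plunges 49°→295° and v₂ plunges 41°→000°.
The plane normal is n = v₁ × v₂ ∝ (-0.388, 0.390, 0.449).
tan δ = √(n_x²+n_y²)/n_z = 0.550/0.449, so δ = 50.8°.
Dip direction = azimuth of (n_x, n_y) = atan2(-0.388, 0.390) = 315°.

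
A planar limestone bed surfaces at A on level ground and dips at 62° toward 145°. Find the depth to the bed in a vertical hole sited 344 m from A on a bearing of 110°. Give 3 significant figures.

The hole lies 35° from the dip direction, so the down-dip offset is 344 × cos 35° = 281.79 m.
Depth = down-dip offset × tan(dip) = 281.79 × tan 62° = 281.79 × 1.8807
Depth = 529.97 m

530 m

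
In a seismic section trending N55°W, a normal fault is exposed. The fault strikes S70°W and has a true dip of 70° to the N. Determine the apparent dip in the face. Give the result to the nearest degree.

66°

Angle between strike (S70°W) and section (N55°W): β = 55°.
tan α = tan 70° × sin 55° = 2.7475 × 0.8192 = 2.2506
α = arctan(2.2506) = 66.04°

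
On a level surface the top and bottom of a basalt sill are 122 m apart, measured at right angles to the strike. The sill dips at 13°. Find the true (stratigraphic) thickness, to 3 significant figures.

True thickness t = w · sin(dip) = 122 × sin 13°
t = 122 × 0.2250 = 27.444 m

27.4 m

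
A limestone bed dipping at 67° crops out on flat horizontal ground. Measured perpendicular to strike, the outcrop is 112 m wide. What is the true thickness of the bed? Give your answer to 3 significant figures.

103 m

True thickness t = w · sin(dip) = 112 × sin 67°
t = 112 × 0.9205 = 103.097 m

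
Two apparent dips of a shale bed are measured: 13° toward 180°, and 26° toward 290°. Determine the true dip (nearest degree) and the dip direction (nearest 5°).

true dip 33°, dip direction 250°

The two traces are lines in the plane: v₁ = (sin 180°·cos 13°, cos 180°·cos 13°, −sin 13°), v₂ = (sin 290°·cos 26°, cos 290°·cos 26°, −sin 26°).
The plane normal is n = v₁ × v₂ ∝ (-0.496, -0.190, 0.823).
Dip δ = arctan(|n_h|/n_z) = arctan(0.531/0.823) = 32.9°.
Dip direction = atan2(-0.496, -0.190) = 249° (azimuth of n's horizontal projection).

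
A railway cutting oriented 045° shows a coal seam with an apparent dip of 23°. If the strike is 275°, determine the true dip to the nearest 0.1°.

29.0°

The section is 50° from the strike.
tan(true dip) = tan 23° / sin 50° = 0.5541
true dip = arctan 0.5541 = 28.99°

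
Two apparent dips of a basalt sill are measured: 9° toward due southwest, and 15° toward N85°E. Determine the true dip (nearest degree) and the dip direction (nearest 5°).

Represent each trace as a vector plunging at its apparent dip toward its trend (east-north-up frame): v₁ = (-0.698, -0.698, -0.156), v₂ = (0.962, 0.084, -0.259).
n = v₁ × v₂ = (0.194, -0.331, 0.613) (taken with n_z > 0).
Dip δ = arctan(|n_h|/n_z) = arctan(0.384/0.613) = 32.0°.
Dip direction = azimuth of (n_x, n_y) = atan2(0.194, -0.331) = 150°.

true dip 32°, dip direction 150°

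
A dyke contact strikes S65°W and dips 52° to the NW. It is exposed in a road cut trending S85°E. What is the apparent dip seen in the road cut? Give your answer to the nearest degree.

33°

The section lies 30° from the strike.
tan α = tan 52° × sin 30° = 1.2799 × 0.5000 = 0.6400
α = arctan(0.6400) = 32.62°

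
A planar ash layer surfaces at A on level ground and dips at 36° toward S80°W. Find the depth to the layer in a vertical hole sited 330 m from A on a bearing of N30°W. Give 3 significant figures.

The hole lies 70° from the dip direction, so the down-dip offset is 330 × cos 70° = 112.87 m.
Depth = down-dip offset × tan(dip) = 112.87 × tan 36° = 112.87 × 0.7265
Depth = 82.00 m

82.0 m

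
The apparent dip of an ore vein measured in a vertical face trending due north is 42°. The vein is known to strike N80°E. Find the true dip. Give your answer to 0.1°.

β = acute angle between strike N80°E and section due north = 80°.
tan(true dip) = tan 42° / sin 80° = 0.9143
δ = arctan(0.9143) = 42.44°

42.4°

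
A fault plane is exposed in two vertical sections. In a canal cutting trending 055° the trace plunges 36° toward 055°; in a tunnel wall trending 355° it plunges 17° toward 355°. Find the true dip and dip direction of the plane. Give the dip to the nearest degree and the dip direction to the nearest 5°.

true dip 36°, dip direction 060°

The two traces are lines in the plane: v₁ = (sin 55°·cos 36°, cos 55°·cos 36°, −sin 36°), v₂ = (sin 355°·cos 17°, cos 355°·cos 17°, −sin 17°).
The plane normal is n = v₁ × v₂ ∝ (0.424, 0.243, 0.670).
tan δ = √(n_x²+n_y²)/n_z = 0.489/0.670, so δ = 36.1°.
The horizontal component of n points toward azimuth atan2(n_x, n_y) = 60°, the dip direction.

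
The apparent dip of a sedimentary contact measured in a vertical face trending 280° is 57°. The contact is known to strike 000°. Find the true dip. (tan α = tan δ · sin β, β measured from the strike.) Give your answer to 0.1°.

57.4°

The section is 80° from the strike.
tan δ = tan α / sin β = tan 57° / sin 80° = 1.5399 / 0.9848 = 1.5636
δ = arctan(1.5636) = 57.40°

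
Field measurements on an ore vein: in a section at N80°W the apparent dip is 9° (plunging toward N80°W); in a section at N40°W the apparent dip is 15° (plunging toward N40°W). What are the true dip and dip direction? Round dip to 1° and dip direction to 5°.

Represent each trace as a vector plunging at its apparent dip toward its trend (east-north-up frame): v₁ = (-0.973, 0.172, -0.156), v₂ = (-0.621, 0.740, -0.259).
n = v₁ × v₂ = (-0.071, 0.155, 0.613) (taken with n_z > 0).
True dip = arccos(n_z / |n|) = arccos(0.9635) = 15.5°.
Dip direction = atan2(-0.071, 0.155) = 335° (azimuth of n's horizontal projection).

true dip 16°, dip direction 335°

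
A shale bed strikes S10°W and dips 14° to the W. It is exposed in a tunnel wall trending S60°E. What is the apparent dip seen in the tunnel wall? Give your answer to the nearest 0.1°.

The strike is S10°W and the section trends S60°E; the acute angle between them is β = 70°.
tan(apparent dip) = tan 14° · sin 70° = 0.2343
apparent dip = arctan 0.2343 = 13.19°

13.2°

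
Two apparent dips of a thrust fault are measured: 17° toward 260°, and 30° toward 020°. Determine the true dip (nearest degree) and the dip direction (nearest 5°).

The two traces are lines in the plane: v₁ = (sin 260°·cos 17°, cos 260°·cos 17°, −sin 17°), v₂ = (sin 20°·cos 30°, cos 20°·cos 30°, −sin 30°).
The plane normal is n = v₁ × v₂ ∝ (-0.321, 0.557, 0.717).
Dip δ = arctan(|n_h|/n_z) = arctan(0.643/0.717) = 41.9°.
Dip direction = atan2(-0.321, 0.557) = 330° (azimuth of n's horizontal projection).

true dip 42°, dip direction 330°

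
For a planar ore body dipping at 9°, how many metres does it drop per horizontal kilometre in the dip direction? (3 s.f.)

drop per km = 1000 × tan 9° = 1000 × 0.1584

158 m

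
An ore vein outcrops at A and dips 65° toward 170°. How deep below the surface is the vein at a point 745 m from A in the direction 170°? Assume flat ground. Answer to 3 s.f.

1600 m

The hole is directly down-dip from the outcrop, so the down-dip offset is 745 m.
Depth = down-dip offset × tan(dip) = 745.00 × tan 65° = 745.00 × 2.1445
Depth = 1597.66 m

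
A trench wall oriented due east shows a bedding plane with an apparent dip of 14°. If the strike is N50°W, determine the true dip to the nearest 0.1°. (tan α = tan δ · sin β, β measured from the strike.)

21.2°

The section is 40° from the strike.
tan δ = tan α / sin β = tan 14° / sin 40° = 0.2493 / 0.6428 = 0.3879
true dip = arctan 0.3879 = 21.20°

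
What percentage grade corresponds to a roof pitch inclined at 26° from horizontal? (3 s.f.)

48.8%

grade % = 100 × tan 26° = 100 × 0.4877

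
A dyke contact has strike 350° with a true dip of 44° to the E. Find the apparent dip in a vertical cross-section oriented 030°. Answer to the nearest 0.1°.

31.8°

The section lies 40° from the strike.
tan(apparent dip) = tan 44° · sin 40° = 0.6207
α = arctan(0.6207) = 31.83°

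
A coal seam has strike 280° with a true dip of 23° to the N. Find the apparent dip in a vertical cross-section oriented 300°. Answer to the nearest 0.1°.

The section lies 20° from the strike.
tan α = tan 23° × sin 20° = 0.4245 × 0.3420 = 0.1452
apparent dip = arctan 0.1452 = 8.26°

8.3°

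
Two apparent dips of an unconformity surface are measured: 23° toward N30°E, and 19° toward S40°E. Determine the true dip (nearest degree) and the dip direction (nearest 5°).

true dip 34°, dip direction 080°

Represent each trace as a vector plunging at its apparent dip toward its trend (east-north-up frame): v₁ = (0.460, 0.797, -0.391), v₂ = (0.608, -0.724, -0.326).
The plane normal is n = v₁ × v₂ ∝ (0.543, 0.088, 0.818).
Dip δ = arctan(|n_h|/n_z) = arctan(0.550/0.818) = 33.9°.
Dip direction = atan2(0.543, 0.088) = 81° (azimuth of n's horizontal projection).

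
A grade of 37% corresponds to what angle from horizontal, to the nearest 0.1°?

20.3°

tan θ = 37/100 = 0.3700
θ = arctan(0.3700) = 20.30°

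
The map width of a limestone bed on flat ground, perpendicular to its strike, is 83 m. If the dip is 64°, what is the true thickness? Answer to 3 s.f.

74.6 m

True thickness t = w · sin(dip) = 83 × sin 64°
t = 83 × 0.8988 = 74.600 m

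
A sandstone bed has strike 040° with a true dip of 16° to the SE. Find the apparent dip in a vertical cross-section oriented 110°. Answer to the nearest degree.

15°

Angle between strike (040°) and section (110°): β = 70°.
tan(apparent dip) = tan 16° · sin 70° = 0.2695
apparent dip = arctan 0.2695 = 15.08°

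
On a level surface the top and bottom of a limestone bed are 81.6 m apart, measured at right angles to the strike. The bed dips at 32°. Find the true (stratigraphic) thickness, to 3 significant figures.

43.2 m

True thickness t = w · sin(dip) = 81.6 × sin 32°
t = 81.6 × 0.5299 = 43.241 m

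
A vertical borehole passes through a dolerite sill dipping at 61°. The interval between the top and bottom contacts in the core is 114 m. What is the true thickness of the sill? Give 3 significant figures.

55.3 m

True thickness t = h · cos(dip) = 114 × cos 61°
t = 114 × 0.4848 = 55.268 m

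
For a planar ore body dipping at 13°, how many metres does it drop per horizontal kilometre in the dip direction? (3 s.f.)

231 m

drop per km = 1000 × tan 13° = 1000 × 0.2309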